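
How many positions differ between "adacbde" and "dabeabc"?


Comparing "adacbde" and "dabeabc" position by position:
  Position 0: 'a' vs 'd' => DIFFER
  Position 1: 'd' vs 'a' => DIFFER
  Position 2: 'a' vs 'b' => DIFFER
  Position 3: 'c' vs 'e' => DIFFER
  Position 4: 'b' vs 'a' => DIFFER
  Position 5: 'd' vs 'b' => DIFFER
  Position 6: 'e' vs 'c' => DIFFER
Positions that differ: 7

7


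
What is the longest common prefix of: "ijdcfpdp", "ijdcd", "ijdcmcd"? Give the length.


Words: ijdcfpdp, ijdcd, ijdcmcd
  Position 0: all 'i' => match
  Position 1: all 'j' => match
  Position 2: all 'd' => match
  Position 3: all 'c' => match
  Position 4: ('f', 'd', 'm') => mismatch, stop
LCP = "ijdc" (length 4)

4


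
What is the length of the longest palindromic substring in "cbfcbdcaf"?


Input: "cbfcbdcaf"
Checking substrings for palindromes:
  No multi-char palindromic substrings found
Longest palindromic substring: "c" with length 1

1


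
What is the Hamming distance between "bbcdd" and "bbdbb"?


Comparing "bbcdd" and "bbdbb" position by position:
  Position 0: 'b' vs 'b' => same
  Position 1: 'b' vs 'b' => same
  Position 2: 'c' vs 'd' => differ
  Position 3: 'd' vs 'b' => differ
  Position 4: 'd' vs 'b' => differ
Total differences (Hamming distance): 3

3


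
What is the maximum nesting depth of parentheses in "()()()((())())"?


Input: "()()()((())())"
Tracking depth:
  Position 0 '(': depth becomes 1
  Position 1 ')': depth becomes 0
  Position 2 '(': depth becomes 1
  Position 3 ')': depth becomes 0
  Position 4 '(': depth becomes 1
  Position 5 ')': depth becomes 0
  Position 6 '(': depth becomes 1
  Position 7 '(': depth becomes 2
  Position 8 '(': depth becomes 3
  Position 9 ')': depth becomes 2
  Position 10 ')': depth becomes 1
  Position 11 '(': depth becomes 2
  Position 12 ')': depth becomes 1
  Position 13 ')': depth becomes 0
Maximum depth reached: 3

3


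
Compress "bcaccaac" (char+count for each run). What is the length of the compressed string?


Input: bcaccaac
Runs:
  'b' x 1 => "b1"
  'c' x 1 => "c1"
  'a' x 1 => "a1"
  'c' x 2 => "c2"
  'a' x 2 => "a2"
  'c' x 1 => "c1"
Compressed: "b1c1a1c2a2c1"
Compressed length: 12

12


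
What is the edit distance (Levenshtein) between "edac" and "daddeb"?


Computing edit distance: "edac" -> "daddeb"
DP table:
           d    a    d    d    e    b
      0    1    2    3    4    5    6
  e   1    1    2    3    4    4    5
  d   2    1    2    2    3    4    5
  a   3    2    1    2    3    4    5
  c   4    3    2    2    3    4    5
Edit distance = dp[4][6] = 5

5


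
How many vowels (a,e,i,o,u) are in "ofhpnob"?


Input: ofhpnob
Checking each character:
  'o' at position 0: vowel (running total: 1)
  'f' at position 1: consonant
  'h' at position 2: consonant
  'p' at position 3: consonant
  'n' at position 4: consonant
  'o' at position 5: vowel (running total: 2)
  'b' at position 6: consonant
Total vowels: 2

2


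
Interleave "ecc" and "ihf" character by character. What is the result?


Interleaving "ecc" and "ihf":
  Position 0: 'e' from first, 'i' from second => "ei"
  Position 1: 'c' from first, 'h' from second => "ch"
  Position 2: 'c' from first, 'f' from second => "cf"
Result: eichcf

eichcf


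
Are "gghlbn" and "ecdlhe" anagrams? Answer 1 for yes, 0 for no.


Strings: "gghlbn", "ecdlhe"
Sorted first:  bgghln
Sorted second: cdeehl
Differ at position 0: 'b' vs 'c' => not anagrams

0


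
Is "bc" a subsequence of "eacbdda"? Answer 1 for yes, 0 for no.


Check if "bc" is a subsequence of "eacbdda"
Greedy scan:
  Position 0 ('e'): no match needed
  Position 1 ('a'): no match needed
  Position 2 ('c'): no match needed
  Position 3 ('b'): matches sub[0] = 'b'
  Position 4 ('d'): no match needed
  Position 5 ('d'): no match needed
  Position 6 ('a'): no match needed
Only matched 1/2 characters => not a subsequence

0


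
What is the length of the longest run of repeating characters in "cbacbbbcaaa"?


Input: "cbacbbbcaaa"
Scanning for longest run:
  Position 1 ('b'): new char, reset run to 1
  Position 2 ('a'): new char, reset run to 1
  Position 3 ('c'): new char, reset run to 1
  Position 4 ('b'): new char, reset run to 1
  Position 5 ('b'): continues run of 'b', length=2
  Position 6 ('b'): continues run of 'b', length=3
  Position 7 ('c'): new char, reset run to 1
  Position 8 ('a'): new char, reset run to 1
  Position 9 ('a'): continues run of 'a', length=2
  Position 10 ('a'): continues run of 'a', length=3
Longest run: 'b' with length 3

3


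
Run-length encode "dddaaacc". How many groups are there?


Input: dddaaacc
Scanning for consecutive runs:
  Group 1: 'd' x 3 (positions 0-2)
  Group 2: 'a' x 3 (positions 3-5)
  Group 3: 'c' x 2 (positions 6-7)
Total groups: 3

3


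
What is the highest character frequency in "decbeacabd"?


Input: decbeacabd
Character counts:
  'a': 2
  'b': 2
  'c': 2
  'd': 2
  'e': 2
Maximum frequency: 2

2


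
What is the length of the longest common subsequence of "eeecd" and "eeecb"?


LCS of "eeecd" and "eeecb"
DP table:
           e    e    e    c    b
      0    0    0    0    0    0
  e   0    1    1    1    1    1
  e   0    1    2    2    2    2
  e   0    1    2    3    3    3
  c   0    1    2    3    4    4
  d   0    1    2    3    4    4
LCS length = dp[5][5] = 4

4


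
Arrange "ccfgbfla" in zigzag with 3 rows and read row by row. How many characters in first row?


Zigzag "ccfgbfla" into 3 rows:
Placing characters:
  'c' => row 0
  'c' => row 1
  'f' => row 2
  'g' => row 1
  'b' => row 0
  'f' => row 1
  'l' => row 2
  'a' => row 1
Rows:
  Row 0: "cb"
  Row 1: "cgfa"
  Row 2: "fl"
First row length: 2

2


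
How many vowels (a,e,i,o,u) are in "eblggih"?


Input: eblggih
Checking each character:
  'e' at position 0: vowel (running total: 1)
  'b' at position 1: consonant
  'l' at position 2: consonant
  'g' at position 3: consonant
  'g' at position 4: consonant
  'i' at position 5: vowel (running total: 2)
  'h' at position 6: consonant
Total vowels: 2

2


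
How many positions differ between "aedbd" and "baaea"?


Comparing "aedbd" and "baaea" position by position:
  Position 0: 'a' vs 'b' => DIFFER
  Position 1: 'e' vs 'a' => DIFFER
  Position 2: 'd' vs 'a' => DIFFER
  Position 3: 'b' vs 'e' => DIFFER
  Position 4: 'd' vs 'a' => DIFFER
Positions that differ: 5

5


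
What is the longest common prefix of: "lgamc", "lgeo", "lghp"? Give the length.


Words: lgamc, lgeo, lghp
  Position 0: all 'l' => match
  Position 1: all 'g' => match
  Position 2: ('a', 'e', 'h') => mismatch, stop
LCP = "lg" (length 2)

2


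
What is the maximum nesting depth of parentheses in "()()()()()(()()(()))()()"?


Input: "()()()()()(()()(()))()()"
Tracking depth:
  Position 0 '(': depth becomes 1
  Position 1 ')': depth becomes 0
  Position 2 '(': depth becomes 1
  Position 3 ')': depth becomes 0
  Position 4 '(': depth becomes 1
  Position 5 ')': depth becomes 0
  Position 6 '(': depth becomes 1
  Position 7 ')': depth becomes 0
  Position 8 '(': depth becomes 1
  Position 9 ')': depth becomes 0
  Position 10 '(': depth becomes 1
  Position 11 '(': depth becomes 2
  Position 12 ')': depth becomes 1
  Position 13 '(': depth becomes 2
  Position 14 ')': depth becomes 1
  Position 15 '(': depth becomes 2
  Position 16 '(': depth becomes 3
  Position 17 ')': depth becomes 2
  Position 18 ')': depth becomes 1
  Position 19 ')': depth becomes 0
  Position 20 '(': depth becomes 1
  Position 21 ')': depth becomes 0
  Position 22 '(': depth becomes 1
  Position 23 ')': depth becomes 0
Maximum depth reached: 3

3


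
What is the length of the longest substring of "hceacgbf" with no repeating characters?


Input: "hceacgbf"
Sliding window (track last position of each char):
  Position 0 ('h'): window [0,0] length 1 -- new best
  Position 1 ('c'): window [0,1] length 2 -- new best
  Position 2 ('e'): window [0,2] length 3 -- new best
  Position 3 ('a'): window [0,3] length 4 -- new best
  Position 4 ('c'): repeat (last at 1), move window start to 2
  Position 4 ('c'): window [2,4] length 3
  Position 5 ('g'): window [2,5] length 4
  Position 6 ('b'): window [2,6] length 5 -- new best
  Position 7 ('f'): window [2,7] length 6 -- new best
Longest substring with no repeats: "eacgbf" with length 6

6


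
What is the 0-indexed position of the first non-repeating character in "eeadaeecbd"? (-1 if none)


Input: eeadaeecbd
Character frequencies:
  'a': 2
  'b': 1
  'c': 1
  'd': 2
  'e': 4
Scanning left to right for freq == 1:
  Position 0 ('e'): freq=4, skip
  Position 1 ('e'): freq=4, skip
  Position 2 ('a'): freq=2, skip
  Position 3 ('d'): freq=2, skip
  Position 4 ('a'): freq=2, skip
  Position 5 ('e'): freq=4, skip
  Position 6 ('e'): freq=4, skip
  Position 7 ('c'): unique! => answer = 7

7


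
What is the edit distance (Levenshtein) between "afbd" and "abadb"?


Computing edit distance: "afbd" -> "abadb"
DP table:
           a    b    a    d    b
      0    1    2    3    4    5
  a   1    0    1    2    3    4
  f   2    1    1    2    3    4
  b   3    2    1    2    3    3
  d   4    3    2    2    2    3
Edit distance = dp[4][5] = 3

3


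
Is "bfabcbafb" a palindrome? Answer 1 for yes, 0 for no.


Input: bfabcbafb
Reversed: bfabcbafb
  Compare pos 0 ('b') with pos 8 ('b'): match
  Compare pos 1 ('f') with pos 7 ('f'): match
  Compare pos 2 ('a') with pos 6 ('a'): match
  Compare pos 3 ('b') with pos 5 ('b'): match
Result: palindrome

1


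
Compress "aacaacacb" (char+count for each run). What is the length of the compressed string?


Input: aacaacacb
Runs:
  'a' x 2 => "a2"
  'c' x 1 => "c1"
  'a' x 2 => "a2"
  'c' x 1 => "c1"
  'a' x 1 => "a1"
  'c' x 1 => "c1"
  'b' x 1 => "b1"
Compressed: "a2c1a2c1a1c1b1"
Compressed length: 14

14


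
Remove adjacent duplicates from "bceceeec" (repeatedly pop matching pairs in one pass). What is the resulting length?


Input: bceceeec
Stack-based adjacent duplicate removal:
  Read 'b': push. Stack: b
  Read 'c': push. Stack: bc
  Read 'e': push. Stack: bce
  Read 'c': push. Stack: bcec
  Read 'e': push. Stack: bcece
  Read 'e': matches stack top 'e' => pop. Stack: bcec
  Read 'e': push. Stack: bcece
  Read 'c': push. Stack: bcecec
Final stack: "bcecec" (length 6)

6


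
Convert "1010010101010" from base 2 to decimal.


Input: "1010010101010" in base 2
Positional expansion:
  Digit '1' (value 1) x 2^12 = 4096
  Digit '0' (value 0) x 2^11 = 0
  Digit '1' (value 1) x 2^10 = 1024
  Digit '0' (value 0) x 2^9 = 0
  Digit '0' (value 0) x 2^8 = 0
  Digit '1' (value 1) x 2^7 = 128
  Digit '0' (value 0) x 2^6 = 0
  Digit '1' (value 1) x 2^5 = 32
  Digit '0' (value 0) x 2^4 = 0
  Digit '1' (value 1) x 2^3 = 8
  Digit '0' (value 0) x 2^2 = 0
  Digit '1' (value 1) x 2^1 = 2
  Digit '0' (value 0) x 2^0 = 0
Sum = 5290

5290


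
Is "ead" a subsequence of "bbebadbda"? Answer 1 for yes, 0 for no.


Check if "ead" is a subsequence of "bbebadbda"
Greedy scan:
  Position 0 ('b'): no match needed
  Position 1 ('b'): no match needed
  Position 2 ('e'): matches sub[0] = 'e'
  Position 3 ('b'): no match needed
  Position 4 ('a'): matches sub[1] = 'a'
  Position 5 ('d'): matches sub[2] = 'd'
  Position 6 ('b'): no match needed
  Position 7 ('d'): no match needed
  Position 8 ('a'): no match needed
All 3 characters matched => is a subsequence

1


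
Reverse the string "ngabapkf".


Input: ngabapkf
Reading characters right to left:
  Position 7: 'f'
  Position 6: 'k'
  Position 5: 'p'
  Position 4: 'a'
  Position 3: 'b'
  Position 2: 'a'
  Position 1: 'g'
  Position 0: 'n'
Reversed: fkpabagn

fkpabagn


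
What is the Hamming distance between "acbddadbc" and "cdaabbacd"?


Comparing "acbddadbc" and "cdaabbacd" position by position:
  Position 0: 'a' vs 'c' => differ
  Position 1: 'c' vs 'd' => differ
  Position 2: 'b' vs 'a' => differ
  Position 3: 'd' vs 'a' => differ
  Position 4: 'd' vs 'b' => differ
  Position 5: 'a' vs 'b' => differ
  Position 6: 'd' vs 'a' => differ
  Position 7: 'b' vs 'c' => differ
  Position 8: 'c' vs 'd' => differ
Total differences (Hamming distance): 9

9


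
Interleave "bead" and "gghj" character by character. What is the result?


Interleaving "bead" and "gghj":
  Position 0: 'b' from first, 'g' from second => "bg"
  Position 1: 'e' from first, 'g' from second => "eg"
  Position 2: 'a' from first, 'h' from second => "ah"
  Position 3: 'd' from first, 'j' from second => "dj"
Result: bgegahdj

bgegahdj


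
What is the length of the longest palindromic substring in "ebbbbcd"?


Input: "ebbbbcd"
Checking substrings for palindromes:
  [1:5] "bbbb" (len 4) => palindrome
  [1:4] "bbb" (len 3) => palindrome
  [2:5] "bbb" (len 3) => palindrome
  [1:3] "bb" (len 2) => palindrome
  [2:4] "bb" (len 2) => palindrome
  [3:5] "bb" (len 2) => palindrome
Longest palindromic substring: "bbbb" with length 4

4


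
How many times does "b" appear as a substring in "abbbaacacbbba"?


Searching for "b" in "abbbaacacbbba"
Scanning each position:
  Position 0: "a" => no
  Position 1: "b" => MATCH
  Position 2: "b" => MATCH
  Position 3: "b" => MATCH
  Position 4: "a" => no
  Position 5: "a" => no
  Position 6: "c" => no
  Position 7: "a" => no
  Position 8: "c" => no
  Position 9: "b" => MATCH
  Position 10: "b" => MATCH
  Position 11: "b" => MATCH
  Position 12: "a" => no
Total occurrences: 6

6


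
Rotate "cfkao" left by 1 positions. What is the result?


Input: "cfkao", rotate left by 1
First 1 characters: "c"
Remaining characters: "fkao"
Concatenate remaining + first: "fkao" + "c" = "fkaoc"

fkaoc


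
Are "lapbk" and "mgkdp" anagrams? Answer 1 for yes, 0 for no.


Strings: "lapbk", "mgkdp"
Sorted first:  abklp
Sorted second: dgkmp
Differ at position 0: 'a' vs 'd' => not anagrams

0


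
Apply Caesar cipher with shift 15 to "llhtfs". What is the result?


Caesar cipher: shift "llhtfs" by 15
  'l' (pos 11) + 15 = pos 0 = 'a'
  'l' (pos 11) + 15 = pos 0 = 'a'
  'h' (pos 7) + 15 = pos 22 = 'w'
  't' (pos 19) + 15 = pos 8 = 'i'
  'f' (pos 5) + 15 = pos 20 = 'u'
  's' (pos 18) + 15 = pos 7 = 'h'
Result: aawiuh

aawiuh


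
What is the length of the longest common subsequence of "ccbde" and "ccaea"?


LCS of "ccbde" and "ccaea"
DP table:
           c    c    a    e    a
      0    0    0    0    0    0
  c   0    1    1    1    1    1
  c   0    1    2    2    2    2
  b   0    1    2    2    2    2
  d   0    1    2    2    2    2
  e   0    1    2    2    3    3
LCS length = dp[5][5] = 3

3


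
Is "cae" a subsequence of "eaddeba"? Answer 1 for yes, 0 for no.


Check if "cae" is a subsequence of "eaddeba"
Greedy scan:
  Position 0 ('e'): no match needed
  Position 1 ('a'): no match needed
  Position 2 ('d'): no match needed
  Position 3 ('d'): no match needed
  Position 4 ('e'): no match needed
  Position 5 ('b'): no match needed
  Position 6 ('a'): no match needed
Only matched 0/3 characters => not a subsequence

0


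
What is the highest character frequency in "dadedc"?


Input: dadedc
Character counts:
  'a': 1
  'c': 1
  'd': 3
  'e': 1
Maximum frequency: 3

3


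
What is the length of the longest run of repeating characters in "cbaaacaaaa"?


Input: "cbaaacaaaa"
Scanning for longest run:
  Position 1 ('b'): new char, reset run to 1
  Position 2 ('a'): new char, reset run to 1
  Position 3 ('a'): continues run of 'a', length=2
  Position 4 ('a'): continues run of 'a', length=3
  Position 5 ('c'): new char, reset run to 1
  Position 6 ('a'): new char, reset run to 1
  Position 7 ('a'): continues run of 'a', length=2
  Position 8 ('a'): continues run of 'a', length=3
  Position 9 ('a'): continues run of 'a', length=4
Longest run: 'a' with length 4

4


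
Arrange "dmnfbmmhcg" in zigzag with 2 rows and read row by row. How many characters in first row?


Zigzag "dmnfbmmhcg" into 2 rows:
Placing characters:
  'd' => row 0
  'm' => row 1
  'n' => row 0
  'f' => row 1
  'b' => row 0
  'm' => row 1
  'm' => row 0
  'h' => row 1
  'c' => row 0
  'g' => row 1
Rows:
  Row 0: "dnbmc"
  Row 1: "mfmhg"
First row length: 5

5


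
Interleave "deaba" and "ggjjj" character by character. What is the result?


Interleaving "deaba" and "ggjjj":
  Position 0: 'd' from first, 'g' from second => "dg"
  Position 1: 'e' from first, 'g' from second => "eg"
  Position 2: 'a' from first, 'j' from second => "aj"
  Position 3: 'b' from first, 'j' from second => "bj"
  Position 4: 'a' from first, 'j' from second => "aj"
Result: dgegajbjaj

dgegajbjaj


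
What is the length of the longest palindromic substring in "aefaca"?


Input: "aefaca"
Checking substrings for palindromes:
  [3:6] "aca" (len 3) => palindrome
Longest palindromic substring: "aca" with length 3

3


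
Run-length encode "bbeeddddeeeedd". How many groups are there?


Input: bbeeddddeeeedd
Scanning for consecutive runs:
  Group 1: 'b' x 2 (positions 0-1)
  Group 2: 'e' x 2 (positions 2-3)
  Group 3: 'd' x 4 (positions 4-7)
  Group 4: 'e' x 4 (positions 8-11)
  Group 5: 'd' x 2 (positions 12-13)
Total groups: 5

5


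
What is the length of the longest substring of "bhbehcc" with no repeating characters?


Input: "bhbehcc"
Sliding window (track last position of each char):
  Position 0 ('b'): window [0,0] length 1 -- new best
  Position 1 ('h'): window [0,1] length 2 -- new best
  Position 2 ('b'): repeat (last at 0), move window start to 1
  Position 2 ('b'): window [1,2] length 2
  Position 3 ('e'): window [1,3] length 3 -- new best
  Position 4 ('h'): repeat (last at 1), move window start to 2
  Position 4 ('h'): window [2,4] length 3
  Position 5 ('c'): window [2,5] length 4 -- new best
  Position 6 ('c'): repeat (last at 5), move window start to 6
  Position 6 ('c'): window [6,6] length 1
Longest substring with no repeats: "behc" with length 4

4


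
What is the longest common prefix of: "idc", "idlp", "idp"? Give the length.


Words: idc, idlp, idp
  Position 0: all 'i' => match
  Position 1: all 'd' => match
  Position 2: ('c', 'l', 'p') => mismatch, stop
LCP = "id" (length 2)

2


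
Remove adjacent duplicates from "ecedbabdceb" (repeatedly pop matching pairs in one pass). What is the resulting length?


Input: ecedbabdceb
Stack-based adjacent duplicate removal:
  Read 'e': push. Stack: e
  Read 'c': push. Stack: ec
  Read 'e': push. Stack: ece
  Read 'd': push. Stack: eced
  Read 'b': push. Stack: ecedb
  Read 'a': push. Stack: ecedba
  Read 'b': push. Stack: ecedbab
  Read 'd': push. Stack: ecedbabd
  Read 'c': push. Stack: ecedbabdc
  Read 'e': push. Stack: ecedbabdce
  Read 'b': push. Stack: ecedbabdceb
Final stack: "ecedbabdceb" (length 11)

11


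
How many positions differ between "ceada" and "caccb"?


Comparing "ceada" and "caccb" position by position:
  Position 0: 'c' vs 'c' => same
  Position 1: 'e' vs 'a' => DIFFER
  Position 2: 'a' vs 'c' => DIFFER
  Position 3: 'd' vs 'c' => DIFFER
  Position 4: 'a' vs 'b' => DIFFER
Positions that differ: 4

4


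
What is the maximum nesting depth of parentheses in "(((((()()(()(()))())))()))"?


Input: "(((((()()(()(()))())))()))"
Tracking depth:
  Position 0 '(': depth becomes 1
  Position 1 '(': depth becomes 2
  Position 2 '(': depth becomes 3
  Position 3 '(': depth becomes 4
  Position 4 '(': depth becomes 5
  Position 5 '(': depth becomes 6
  Position 6 ')': depth becomes 5
  Position 7 '(': depth becomes 6
  Position 8 ')': depth becomes 5
  Position 9 '(': depth becomes 6
  Position 10 '(': depth becomes 7
  Position 11 ')': depth becomes 6
  Position 12 '(': depth becomes 7
  Position 13 '(': depth becomes 8
  Position 14 ')': depth becomes 7
  Position 15 ')': depth becomes 6
  Position 16 ')': depth becomes 5
  Position 17 '(': depth becomes 6
  Position 18 ')': depth becomes 5
  Position 19 ')': depth becomes 4
  Position 20 ')': depth becomes 3
  Position 21 ')': depth becomes 2
  Position 22 '(': depth becomes 3
  Position 23 ')': depth becomes 2
  Position 24 ')': depth becomes 1
  Position 25 ')': depth becomes 0
Maximum depth reached: 8

8


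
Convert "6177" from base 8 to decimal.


Input: "6177" in base 8
Positional expansion:
  Digit '6' (value 6) x 8^3 = 3072
  Digit '1' (value 1) x 8^2 = 64
  Digit '7' (value 7) x 8^1 = 56
  Digit '7' (value 7) x 8^0 = 7
Sum = 3199

3199


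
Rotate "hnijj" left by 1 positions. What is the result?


Input: "hnijj", rotate left by 1
First 1 characters: "h"
Remaining characters: "nijj"
Concatenate remaining + first: "nijj" + "h" = "nijjh"

nijjh


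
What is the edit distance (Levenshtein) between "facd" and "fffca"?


Computing edit distance: "facd" -> "fffca"
DP table:
           f    f    f    c    a
      0    1    2    3    4    5
  f   1    0    1    2    3    4
  a   2    1    1    2    3    3
  c   3    2    2    2    2    3
  d   4    3    3    3    3    3
Edit distance = dp[4][5] = 3

3


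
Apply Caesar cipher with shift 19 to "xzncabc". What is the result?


Caesar cipher: shift "xzncabc" by 19
  'x' (pos 23) + 19 = pos 16 = 'q'
  'z' (pos 25) + 19 = pos 18 = 's'
  'n' (pos 13) + 19 = pos 6 = 'g'
  'c' (pos 2) + 19 = pos 21 = 'v'
  'a' (pos 0) + 19 = pos 19 = 't'
  'b' (pos 1) + 19 = pos 20 = 'u'
  'c' (pos 2) + 19 = pos 21 = 'v'
Result: qsgvtuv

qsgvtuv


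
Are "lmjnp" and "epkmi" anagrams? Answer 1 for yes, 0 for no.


Strings: "lmjnp", "epkmi"
Sorted first:  jlmnp
Sorted second: eikmp
Differ at position 0: 'j' vs 'e' => not anagrams

0


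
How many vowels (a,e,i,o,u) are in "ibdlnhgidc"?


Input: ibdlnhgidc
Checking each character:
  'i' at position 0: vowel (running total: 1)
  'b' at position 1: consonant
  'd' at position 2: consonant
  'l' at position 3: consonant
  'n' at position 4: consonant
  'h' at position 5: consonant
  'g' at position 6: consonant
  'i' at position 7: vowel (running total: 2)
  'd' at position 8: consonant
  'c' at position 9: consonant
Total vowels: 2

2


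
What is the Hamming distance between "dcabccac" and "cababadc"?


Comparing "dcabccac" and "cababadc" position by position:
  Position 0: 'd' vs 'c' => differ
  Position 1: 'c' vs 'a' => differ
  Position 2: 'a' vs 'b' => differ
  Position 3: 'b' vs 'a' => differ
  Position 4: 'c' vs 'b' => differ
  Position 5: 'c' vs 'a' => differ
  Position 6: 'a' vs 'd' => differ
  Position 7: 'c' vs 'c' => same
Total differences (Hamming distance): 7

7


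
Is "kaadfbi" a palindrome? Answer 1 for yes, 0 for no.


Input: kaadfbi
Reversed: ibfdaak
  Compare pos 0 ('k') with pos 6 ('i'): MISMATCH
  Compare pos 1 ('a') with pos 5 ('b'): MISMATCH
  Compare pos 2 ('a') with pos 4 ('f'): MISMATCH
Result: not a palindrome

0


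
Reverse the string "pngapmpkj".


Input: pngapmpkj
Reading characters right to left:
  Position 8: 'j'
  Position 7: 'k'
  Position 6: 'p'
  Position 5: 'm'
  Position 4: 'p'
  Position 3: 'a'
  Position 2: 'g'
  Position 1: 'n'
  Position 0: 'p'
Reversed: jkpmpagnp

jkpmpagnp


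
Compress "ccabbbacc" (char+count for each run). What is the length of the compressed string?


Input: ccabbbacc
Runs:
  'c' x 2 => "c2"
  'a' x 1 => "a1"
  'b' x 3 => "b3"
  'a' x 1 => "a1"
  'c' x 2 => "c2"
Compressed: "c2a1b3a1c2"
Compressed length: 10

10


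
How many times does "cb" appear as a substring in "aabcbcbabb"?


Searching for "cb" in "aabcbcbabb"
Scanning each position:
  Position 0: "aa" => no
  Position 1: "ab" => no
  Position 2: "bc" => no
  Position 3: "cb" => MATCH
  Position 4: "bc" => no
  Position 5: "cb" => MATCH
  Position 6: "ba" => no
  Position 7: "ab" => no
  Position 8: "bb" => no
Total occurrences: 2

2


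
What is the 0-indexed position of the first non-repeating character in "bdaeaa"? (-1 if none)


Input: bdaeaa
Character frequencies:
  'a': 3
  'b': 1
  'd': 1
  'e': 1
Scanning left to right for freq == 1:
  Position 0 ('b'): unique! => answer = 0

0


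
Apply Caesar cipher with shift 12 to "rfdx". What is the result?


Caesar cipher: shift "rfdx" by 12
  'r' (pos 17) + 12 = pos 3 = 'd'
  'f' (pos 5) + 12 = pos 17 = 'r'
  'd' (pos 3) + 12 = pos 15 = 'p'
  'x' (pos 23) + 12 = pos 9 = 'j'
Result: drpj

drpj


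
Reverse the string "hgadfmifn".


Input: hgadfmifn
Reading characters right to left:
  Position 8: 'n'
  Position 7: 'f'
  Position 6: 'i'
  Position 5: 'm'
  Position 4: 'f'
  Position 3: 'd'
  Position 2: 'a'
  Position 1: 'g'
  Position 0: 'h'
Reversed: nfimfdagh

nfimfdagh


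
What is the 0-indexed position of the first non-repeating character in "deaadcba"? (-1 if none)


Input: deaadcba
Character frequencies:
  'a': 3
  'b': 1
  'c': 1
  'd': 2
  'e': 1
Scanning left to right for freq == 1:
  Position 0 ('d'): freq=2, skip
  Position 1 ('e'): unique! => answer = 1

1


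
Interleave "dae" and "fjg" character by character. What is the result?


Interleaving "dae" and "fjg":
  Position 0: 'd' from first, 'f' from second => "df"
  Position 1: 'a' from first, 'j' from second => "aj"
  Position 2: 'e' from first, 'g' from second => "eg"
Result: dfajeg

dfajeg


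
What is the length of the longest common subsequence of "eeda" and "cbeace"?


LCS of "eeda" and "cbeace"
DP table:
           c    b    e    a    c    e
      0    0    0    0    0    0    0
  e   0    0    0    1    1    1    1
  e   0    0    0    1    1    1    2
  d   0    0    0    1    1    1    2
  a   0    0    0    1    2    2    2
LCS length = dp[4][6] = 2

2


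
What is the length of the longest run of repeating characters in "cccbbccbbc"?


Input: "cccbbccbbc"
Scanning for longest run:
  Position 1 ('c'): continues run of 'c', length=2
  Position 2 ('c'): continues run of 'c', length=3
  Position 3 ('b'): new char, reset run to 1
  Position 4 ('b'): continues run of 'b', length=2
  Position 5 ('c'): new char, reset run to 1
  Position 6 ('c'): continues run of 'c', length=2
  Position 7 ('b'): new char, reset run to 1
  Position 8 ('b'): continues run of 'b', length=2
  Position 9 ('c'): new char, reset run to 1
Longest run: 'c' with length 3

3


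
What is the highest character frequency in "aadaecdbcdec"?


Input: aadaecdbcdec
Character counts:
  'a': 3
  'b': 1
  'c': 3
  'd': 3
  'e': 2
Maximum frequency: 3

3


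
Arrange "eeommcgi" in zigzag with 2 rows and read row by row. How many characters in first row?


Zigzag "eeommcgi" into 2 rows:
Placing characters:
  'e' => row 0
  'e' => row 1
  'o' => row 0
  'm' => row 1
  'm' => row 0
  'c' => row 1
  'g' => row 0
  'i' => row 1
Rows:
  Row 0: "eomg"
  Row 1: "emci"
First row length: 4

4


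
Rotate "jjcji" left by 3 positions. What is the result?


Input: "jjcji", rotate left by 3
First 3 characters: "jjc"
Remaining characters: "ji"
Concatenate remaining + first: "ji" + "jjc" = "jijjc"

jijjc


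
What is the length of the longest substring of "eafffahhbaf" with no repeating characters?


Input: "eafffahhbaf"
Sliding window (track last position of each char):
  Position 0 ('e'): window [0,0] length 1 -- new best
  Position 1 ('a'): window [0,1] length 2 -- new best
  Position 2 ('f'): window [0,2] length 3 -- new best
  Position 3 ('f'): repeat (last at 2), move window start to 3
  Position 3 ('f'): window [3,3] length 1
  Position 4 ('f'): repeat (last at 3), move window start to 4
  Position 4 ('f'): window [4,4] length 1
  Position 5 ('a'): window [4,5] length 2
  Position 6 ('h'): window [4,6] length 3
  Position 7 ('h'): repeat (last at 6), move window start to 7
  Position 7 ('h'): window [7,7] length 1
  Position 8 ('b'): window [7,8] length 2
  Position 9 ('a'): window [7,9] length 3
  Position 10 ('f'): window [7,10] length 4 -- new best
Longest substring with no repeats: "hbaf" with length 4

4


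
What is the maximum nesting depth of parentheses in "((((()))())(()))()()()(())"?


Input: "((((()))())(()))()()()(())"
Tracking depth:
  Position 0 '(': depth becomes 1
  Position 1 '(': depth becomes 2
  Position 2 '(': depth becomes 3
  Position 3 '(': depth becomes 4
  Position 4 '(': depth becomes 5
  Position 5 ')': depth becomes 4
  Position 6 ')': depth becomes 3
  Position 7 ')': depth becomes 2
  Position 8 '(': depth becomes 3
  Position 9 ')': depth becomes 2
  Position 10 ')': depth becomes 1
  Position 11 '(': depth becomes 2
  Position 12 '(': depth becomes 3
  Position 13 ')': depth becomes 2
  Position 14 ')': depth becomes 1
  Position 15 ')': depth becomes 0
  Position 16 '(': depth becomes 1
  Position 17 ')': depth becomes 0
  Position 18 '(': depth becomes 1
  Position 19 ')': depth becomes 0
  Position 20 '(': depth becomes 1
  Position 21 ')': depth becomes 0
  Position 22 '(': depth becomes 1
  Position 23 '(': depth becomes 2
  Position 24 ')': depth becomes 1
  Position 25 ')': depth becomes 0
Maximum depth reached: 5

5


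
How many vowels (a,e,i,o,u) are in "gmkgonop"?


Input: gmkgonop
Checking each character:
  'g' at position 0: consonant
  'm' at position 1: consonant
  'k' at position 2: consonant
  'g' at position 3: consonant
  'o' at position 4: vowel (running total: 1)
  'n' at position 5: consonant
  'o' at position 6: vowel (running total: 2)
  'p' at position 7: consonant
Total vowels: 2

2


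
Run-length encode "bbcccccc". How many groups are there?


Input: bbcccccc
Scanning for consecutive runs:
  Group 1: 'b' x 2 (positions 0-1)
  Group 2: 'c' x 6 (positions 2-7)
Total groups: 2

2


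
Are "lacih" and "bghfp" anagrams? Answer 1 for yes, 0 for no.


Strings: "lacih", "bghfp"
Sorted first:  achil
Sorted second: bfghp
Differ at position 0: 'a' vs 'b' => not anagrams

0


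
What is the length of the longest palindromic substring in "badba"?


Input: "badba"
Checking substrings for palindromes:
  No multi-char palindromic substrings found
Longest palindromic substring: "b" with length 1

1


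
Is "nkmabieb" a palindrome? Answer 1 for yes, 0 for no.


Input: nkmabieb
Reversed: beibamkn
  Compare pos 0 ('n') with pos 7 ('b'): MISMATCH
  Compare pos 1 ('k') with pos 6 ('e'): MISMATCH
  Compare pos 2 ('m') with pos 5 ('i'): MISMATCH
  Compare pos 3 ('a') with pos 4 ('b'): MISMATCH
Result: not a palindrome

0


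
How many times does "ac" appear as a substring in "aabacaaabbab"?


Searching for "ac" in "aabacaaabbab"
Scanning each position:
  Position 0: "aa" => no
  Position 1: "ab" => no
  Position 2: "ba" => no
  Position 3: "ac" => MATCH
  Position 4: "ca" => no
  Position 5: "aa" => no
  Position 6: "aa" => no
  Position 7: "ab" => no
  Position 8: "bb" => no
  Position 9: "ba" => no
  Position 10: "ab" => no
Total occurrences: 1

1


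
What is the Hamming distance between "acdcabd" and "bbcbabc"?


Comparing "acdcabd" and "bbcbabc" position by position:
  Position 0: 'a' vs 'b' => differ
  Position 1: 'c' vs 'b' => differ
  Position 2: 'd' vs 'c' => differ
  Position 3: 'c' vs 'b' => differ
  Position 4: 'a' vs 'a' => same
  Position 5: 'b' vs 'b' => same
  Position 6: 'd' vs 'c' => differ
Total differences (Hamming distance): 5

5


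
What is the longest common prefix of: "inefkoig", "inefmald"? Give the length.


Words: inefkoig, inefmald
  Position 0: all 'i' => match
  Position 1: all 'n' => match
  Position 2: all 'e' => match
  Position 3: all 'f' => match
  Position 4: ('k', 'm') => mismatch, stop
LCP = "inef" (length 4)

4


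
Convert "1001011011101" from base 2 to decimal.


Input: "1001011011101" in base 2
Positional expansion:
  Digit '1' (value 1) x 2^12 = 4096
  Digit '0' (value 0) x 2^11 = 0
  Digit '0' (value 0) x 2^10 = 0
  Digit '1' (value 1) x 2^9 = 512
  Digit '0' (value 0) x 2^8 = 0
  Digit '1' (value 1) x 2^7 = 128
  Digit '1' (value 1) x 2^6 = 64
  Digit '0' (value 0) x 2^5 = 0
  Digit '1' (value 1) x 2^4 = 16
  Digit '1' (value 1) x 2^3 = 8
  Digit '1' (value 1) x 2^2 = 4
  Digit '0' (value 0) x 2^1 = 0
  Digit '1' (value 1) x 2^0 = 1
Sum = 4829

4829


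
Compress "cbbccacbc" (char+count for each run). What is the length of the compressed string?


Input: cbbccacbc
Runs:
  'c' x 1 => "c1"
  'b' x 2 => "b2"
  'c' x 2 => "c2"
  'a' x 1 => "a1"
  'c' x 1 => "c1"
  'b' x 1 => "b1"
  'c' x 1 => "c1"
Compressed: "c1b2c2a1c1b1c1"
Compressed length: 14

14


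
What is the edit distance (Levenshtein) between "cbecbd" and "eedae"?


Computing edit distance: "cbecbd" -> "eedae"
DP table:
           e    e    d    a    e
      0    1    2    3    4    5
  c   1    1    2    3    4    5
  b   2    2    2    3    4    5
  e   3    2    2    3    4    4
  c   4    3    3    3    4    5
  b   5    4    4    4    4    5
  d   6    5    5    4    5    5
Edit distance = dp[6][5] = 5

5


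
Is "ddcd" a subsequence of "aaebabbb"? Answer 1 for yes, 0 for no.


Check if "ddcd" is a subsequence of "aaebabbb"
Greedy scan:
  Position 0 ('a'): no match needed
  Position 1 ('a'): no match needed
  Position 2 ('e'): no match needed
  Position 3 ('b'): no match needed
  Position 4 ('a'): no match needed
  Position 5 ('b'): no match needed
  Position 6 ('b'): no match needed
  Position 7 ('b'): no match needed
Only matched 0/4 characters => not a subsequence

0


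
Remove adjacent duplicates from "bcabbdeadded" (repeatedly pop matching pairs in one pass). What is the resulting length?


Input: bcabbdeadded
Stack-based adjacent duplicate removal:
  Read 'b': push. Stack: b
  Read 'c': push. Stack: bc
  Read 'a': push. Stack: bca
  Read 'b': push. Stack: bcab
  Read 'b': matches stack top 'b' => pop. Stack: bca
  Read 'd': push. Stack: bcad
  Read 'e': push. Stack: bcade
  Read 'a': push. Stack: bcadea
  Read 'd': push. Stack: bcadead
  Read 'd': matches stack top 'd' => pop. Stack: bcadea
  Read 'e': push. Stack: bcadeae
  Read 'd': push. Stack: bcadeaed
Final stack: "bcadeaed" (length 8)

8


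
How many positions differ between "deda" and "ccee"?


Comparing "deda" and "ccee" position by position:
  Position 0: 'd' vs 'c' => DIFFER
  Position 1: 'e' vs 'c' => DIFFER
  Position 2: 'd' vs 'e' => DIFFER
  Position 3: 'a' vs 'e' => DIFFER
Positions that differ: 4

4


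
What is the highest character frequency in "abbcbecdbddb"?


Input: abbcbecdbddb
Character counts:
  'a': 1
  'b': 5
  'c': 2
  'd': 3
  'e': 1
Maximum frequency: 5

5


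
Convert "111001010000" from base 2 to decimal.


Input: "111001010000" in base 2
Positional expansion:
  Digit '1' (value 1) x 2^11 = 2048
  Digit '1' (value 1) x 2^10 = 1024
  Digit '1' (value 1) x 2^9 = 512
  Digit '0' (value 0) x 2^8 = 0
  Digit '0' (value 0) x 2^7 = 0
  Digit '1' (value 1) x 2^6 = 64
  Digit '0' (value 0) x 2^5 = 0
  Digit '1' (value 1) x 2^4 = 16
  Digit '0' (value 0) x 2^3 = 0
  Digit '0' (value 0) x 2^2 = 0
  Digit '0' (value 0) x 2^1 = 0
  Digit '0' (value 0) x 2^0 = 0
Sum = 3664

3664


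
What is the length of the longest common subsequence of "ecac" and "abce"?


LCS of "ecac" and "abce"
DP table:
           a    b    c    e
      0    0    0    0    0
  e   0    0    0    0    1
  c   0    0    0    1    1
  a   0    1    1    1    1
  c   0    1    1    2    2
LCS length = dp[4][4] = 2

2


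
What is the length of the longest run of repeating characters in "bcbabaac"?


Input: "bcbabaac"
Scanning for longest run:
  Position 1 ('c'): new char, reset run to 1
  Position 2 ('b'): new char, reset run to 1
  Position 3 ('a'): new char, reset run to 1
  Position 4 ('b'): new char, reset run to 1
  Position 5 ('a'): new char, reset run to 1
  Position 6 ('a'): continues run of 'a', length=2
  Position 7 ('c'): new char, reset run to 1
Longest run: 'a' with length 2

2


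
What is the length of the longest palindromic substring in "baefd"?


Input: "baefd"
Checking substrings for palindromes:
  No multi-char palindromic substrings found
Longest palindromic substring: "b" with length 1

1


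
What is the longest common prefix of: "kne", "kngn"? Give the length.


Words: kne, kngn
  Position 0: all 'k' => match
  Position 1: all 'n' => match
  Position 2: ('e', 'g') => mismatch, stop
LCP = "kn" (length 2)

2


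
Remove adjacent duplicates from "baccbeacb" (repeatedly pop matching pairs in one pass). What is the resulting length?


Input: baccbeacb
Stack-based adjacent duplicate removal:
  Read 'b': push. Stack: b
  Read 'a': push. Stack: ba
  Read 'c': push. Stack: bac
  Read 'c': matches stack top 'c' => pop. Stack: ba
  Read 'b': push. Stack: bab
  Read 'e': push. Stack: babe
  Read 'a': push. Stack: babea
  Read 'c': push. Stack: babeac
  Read 'b': push. Stack: babeacb
Final stack: "babeacb" (length 7)

7


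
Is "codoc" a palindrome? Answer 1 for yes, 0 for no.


Input: codoc
Reversed: codoc
  Compare pos 0 ('c') with pos 4 ('c'): match
  Compare pos 1 ('o') with pos 3 ('o'): match
Result: palindrome

1


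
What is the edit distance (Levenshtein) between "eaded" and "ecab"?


Computing edit distance: "eaded" -> "ecab"
DP table:
           e    c    a    b
      0    1    2    3    4
  e   1    0    1    2    3
  a   2    1    1    1    2
  d   3    2    2    2    2
  e   4    3    3    3    3
  d   5    4    4    4    4
Edit distance = dp[5][4] = 4

4


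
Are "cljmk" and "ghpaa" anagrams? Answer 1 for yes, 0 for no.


Strings: "cljmk", "ghpaa"
Sorted first:  cjklm
Sorted second: aaghp
Differ at position 0: 'c' vs 'a' => not anagrams

0


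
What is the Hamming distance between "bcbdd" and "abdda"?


Comparing "bcbdd" and "abdda" position by position:
  Position 0: 'b' vs 'a' => differ
  Position 1: 'c' vs 'b' => differ
  Position 2: 'b' vs 'd' => differ
  Position 3: 'd' vs 'd' => same
  Position 4: 'd' vs 'a' => differ
Total differences (Hamming distance): 4

4


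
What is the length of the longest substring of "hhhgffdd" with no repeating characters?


Input: "hhhgffdd"
Sliding window (track last position of each char):
  Position 0 ('h'): window [0,0] length 1 -- new best
  Position 1 ('h'): repeat (last at 0), move window start to 1
  Position 1 ('h'): window [1,1] length 1
  Position 2 ('h'): repeat (last at 1), move window start to 2
  Position 2 ('h'): window [2,2] length 1
  Position 3 ('g'): window [2,3] length 2 -- new best
  Position 4 ('f'): window [2,4] length 3 -- new best
  Position 5 ('f'): repeat (last at 4), move window start to 5
  Position 5 ('f'): window [5,5] length 1
  Position 6 ('d'): window [5,6] length 2
  Position 7 ('d'): repeat (last at 6), move window start to 7
  Position 7 ('d'): window [7,7] length 1
Longest substring with no repeats: "hgf" with length 3

3


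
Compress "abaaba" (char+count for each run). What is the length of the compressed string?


Input: abaaba
Runs:
  'a' x 1 => "a1"
  'b' x 1 => "b1"
  'a' x 2 => "a2"
  'b' x 1 => "b1"
  'a' x 1 => "a1"
Compressed: "a1b1a2b1a1"
Compressed length: 10

10


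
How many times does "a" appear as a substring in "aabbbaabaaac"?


Searching for "a" in "aabbbaabaaac"
Scanning each position:
  Position 0: "a" => MATCH
  Position 1: "a" => MATCH
  Position 2: "b" => no
  Position 3: "b" => no
  Position 4: "b" => no
  Position 5: "a" => MATCH
  Position 6: "a" => MATCH
  Position 7: "b" => no
  Position 8: "a" => MATCH
  Position 9: "a" => MATCH
  Position 10: "a" => MATCH
  Position 11: "c" => no
Total occurrences: 7

7


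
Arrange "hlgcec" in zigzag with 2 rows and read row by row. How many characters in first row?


Zigzag "hlgcec" into 2 rows:
Placing characters:
  'h' => row 0
  'l' => row 1
  'g' => row 0
  'c' => row 1
  'e' => row 0
  'c' => row 1
Rows:
  Row 0: "hge"
  Row 1: "lcc"
First row length: 3

3


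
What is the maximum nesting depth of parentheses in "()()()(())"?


Input: "()()()(())"
Tracking depth:
  Position 0 '(': depth becomes 1
  Position 1 ')': depth becomes 0
  Position 2 '(': depth becomes 1
  Position 3 ')': depth becomes 0
  Position 4 '(': depth becomes 1
  Position 5 ')': depth becomes 0
  Position 6 '(': depth becomes 1
  Position 7 '(': depth becomes 2
  Position 8 ')': depth becomes 1
  Position 9 ')': depth becomes 0
Maximum depth reached: 2

2


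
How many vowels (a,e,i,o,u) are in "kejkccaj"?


Input: kejkccaj
Checking each character:
  'k' at position 0: consonant
  'e' at position 1: vowel (running total: 1)
  'j' at position 2: consonant
  'k' at position 3: consonant
  'c' at position 4: consonant
  'c' at position 5: consonant
  'a' at position 6: vowel (running total: 2)
  'j' at position 7: consonant
Total vowels: 2

2
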